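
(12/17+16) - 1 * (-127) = 2443/17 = 143.71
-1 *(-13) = 13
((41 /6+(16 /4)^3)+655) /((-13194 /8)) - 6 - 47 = -1057633 /19791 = -53.44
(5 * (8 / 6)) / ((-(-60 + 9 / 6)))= 0.11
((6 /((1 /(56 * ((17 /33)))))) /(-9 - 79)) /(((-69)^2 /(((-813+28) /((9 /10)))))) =1868300 /5184729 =0.36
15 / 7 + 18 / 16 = 183 / 56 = 3.27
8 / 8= 1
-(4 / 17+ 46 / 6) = -7.90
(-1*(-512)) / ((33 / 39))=605.09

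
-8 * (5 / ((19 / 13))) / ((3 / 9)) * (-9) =14040 / 19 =738.95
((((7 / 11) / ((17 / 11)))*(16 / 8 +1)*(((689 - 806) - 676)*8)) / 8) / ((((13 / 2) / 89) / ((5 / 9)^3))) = -9500750 / 4131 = -2299.87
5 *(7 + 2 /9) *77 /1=25025 /9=2780.56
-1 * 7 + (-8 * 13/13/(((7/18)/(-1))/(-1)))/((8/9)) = -211/7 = -30.14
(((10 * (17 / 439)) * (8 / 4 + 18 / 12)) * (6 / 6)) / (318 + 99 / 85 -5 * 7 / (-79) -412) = -3995425 / 272361746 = -0.01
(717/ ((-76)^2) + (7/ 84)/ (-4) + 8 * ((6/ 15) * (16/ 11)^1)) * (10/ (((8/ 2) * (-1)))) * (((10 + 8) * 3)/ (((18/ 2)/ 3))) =-6801627/ 31768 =-214.10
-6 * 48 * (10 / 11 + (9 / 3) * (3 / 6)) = -7632 / 11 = -693.82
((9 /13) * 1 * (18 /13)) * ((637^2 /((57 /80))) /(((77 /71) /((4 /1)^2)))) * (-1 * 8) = -13466234880 /209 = -64431745.84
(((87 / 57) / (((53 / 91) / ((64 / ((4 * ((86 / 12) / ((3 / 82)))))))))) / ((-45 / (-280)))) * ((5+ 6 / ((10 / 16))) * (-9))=-1553505408 / 8876705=-175.01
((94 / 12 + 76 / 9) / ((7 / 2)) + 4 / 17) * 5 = 26165 / 1071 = 24.43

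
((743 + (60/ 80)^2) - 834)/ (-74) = 1447/ 1184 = 1.22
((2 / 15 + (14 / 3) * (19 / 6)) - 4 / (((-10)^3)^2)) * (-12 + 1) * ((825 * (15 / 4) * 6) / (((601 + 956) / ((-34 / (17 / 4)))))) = 4059548911 / 259500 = 15643.73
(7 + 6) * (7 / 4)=91 / 4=22.75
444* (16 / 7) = 1014.86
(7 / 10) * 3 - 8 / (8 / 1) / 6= 1.93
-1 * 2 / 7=-2 / 7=-0.29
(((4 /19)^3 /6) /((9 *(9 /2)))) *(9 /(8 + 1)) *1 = 64 /1666737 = 0.00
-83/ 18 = -4.61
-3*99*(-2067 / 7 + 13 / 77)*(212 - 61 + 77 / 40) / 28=938268279 / 1960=478708.31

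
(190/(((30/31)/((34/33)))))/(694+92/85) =851105/2924559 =0.29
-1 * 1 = -1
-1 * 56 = -56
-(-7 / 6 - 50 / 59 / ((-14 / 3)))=0.99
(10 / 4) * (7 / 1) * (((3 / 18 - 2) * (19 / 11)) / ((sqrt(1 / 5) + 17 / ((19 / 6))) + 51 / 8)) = -75178250 / 15908021 + 3841040 * sqrt(5) / 47724063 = -4.55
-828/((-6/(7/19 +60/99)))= 28106/209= 134.48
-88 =-88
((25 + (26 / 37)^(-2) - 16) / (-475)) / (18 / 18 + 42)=-7453 / 13807300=-0.00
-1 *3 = -3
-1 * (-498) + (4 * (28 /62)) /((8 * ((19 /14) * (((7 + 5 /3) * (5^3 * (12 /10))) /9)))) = 190659741 /382850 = 498.00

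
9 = 9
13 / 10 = 1.30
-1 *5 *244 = -1220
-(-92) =92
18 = 18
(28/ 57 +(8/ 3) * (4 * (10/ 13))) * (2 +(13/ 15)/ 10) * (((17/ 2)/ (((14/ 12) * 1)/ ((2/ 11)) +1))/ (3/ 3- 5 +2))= -5714754/ 549575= -10.40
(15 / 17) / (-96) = -5 / 544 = -0.01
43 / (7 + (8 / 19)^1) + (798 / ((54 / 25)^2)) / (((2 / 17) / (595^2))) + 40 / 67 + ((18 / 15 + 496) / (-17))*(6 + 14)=26781543617459525 / 52034076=514692403.06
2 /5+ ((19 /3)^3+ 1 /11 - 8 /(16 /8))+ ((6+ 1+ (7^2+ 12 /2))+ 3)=468559 /1485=315.53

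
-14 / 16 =-7 / 8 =-0.88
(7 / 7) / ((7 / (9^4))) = 937.29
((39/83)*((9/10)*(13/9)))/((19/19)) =507/830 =0.61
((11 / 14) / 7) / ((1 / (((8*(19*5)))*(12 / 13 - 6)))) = -275880 / 637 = -433.09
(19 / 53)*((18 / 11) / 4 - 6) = -2337 / 1166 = -2.00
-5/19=-0.26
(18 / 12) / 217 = 3 / 434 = 0.01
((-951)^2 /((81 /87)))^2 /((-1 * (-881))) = 8492450900761 /7929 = 1071062038.18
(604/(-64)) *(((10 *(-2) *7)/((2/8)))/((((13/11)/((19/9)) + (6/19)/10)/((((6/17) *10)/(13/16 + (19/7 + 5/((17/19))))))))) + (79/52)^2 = 257491096141/74362704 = 3462.64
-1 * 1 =-1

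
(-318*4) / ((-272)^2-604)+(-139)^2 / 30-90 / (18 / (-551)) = 124709897 / 36690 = 3399.02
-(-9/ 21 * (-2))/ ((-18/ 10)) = 10/ 21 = 0.48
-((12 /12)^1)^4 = -1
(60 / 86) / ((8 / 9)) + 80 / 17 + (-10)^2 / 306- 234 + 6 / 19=-113934235 / 500004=-227.87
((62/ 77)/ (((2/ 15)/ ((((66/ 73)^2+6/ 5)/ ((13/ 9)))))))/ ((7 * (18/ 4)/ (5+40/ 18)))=1.93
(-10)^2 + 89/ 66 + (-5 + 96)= 12695/ 66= 192.35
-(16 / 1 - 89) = 73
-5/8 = -0.62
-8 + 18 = 10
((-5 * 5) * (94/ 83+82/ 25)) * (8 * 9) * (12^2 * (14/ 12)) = -110750976/ 83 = -1334349.11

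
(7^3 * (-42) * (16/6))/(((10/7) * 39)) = -134456/195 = -689.52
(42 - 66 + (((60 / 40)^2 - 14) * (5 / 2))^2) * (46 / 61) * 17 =20992399 / 1952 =10754.30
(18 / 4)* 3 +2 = 31 / 2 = 15.50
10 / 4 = 5 / 2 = 2.50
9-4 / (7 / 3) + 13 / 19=1060 / 133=7.97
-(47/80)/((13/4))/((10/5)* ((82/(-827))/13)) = 38869/3280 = 11.85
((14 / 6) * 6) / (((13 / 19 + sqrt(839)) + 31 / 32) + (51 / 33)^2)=0.42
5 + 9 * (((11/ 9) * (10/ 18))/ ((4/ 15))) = 335/ 12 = 27.92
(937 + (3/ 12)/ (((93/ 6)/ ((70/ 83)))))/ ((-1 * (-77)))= 219176/ 18011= 12.17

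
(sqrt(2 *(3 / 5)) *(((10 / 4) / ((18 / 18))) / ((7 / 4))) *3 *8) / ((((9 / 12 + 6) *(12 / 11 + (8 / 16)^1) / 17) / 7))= 23936 *sqrt(30) / 315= 416.20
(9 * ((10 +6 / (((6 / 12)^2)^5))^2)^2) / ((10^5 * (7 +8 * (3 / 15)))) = 806775115941369 / 53750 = 15009769598.91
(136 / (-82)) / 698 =-34 / 14309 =-0.00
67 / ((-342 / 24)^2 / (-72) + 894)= 8576 / 114071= 0.08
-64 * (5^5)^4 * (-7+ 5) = 12207031250000000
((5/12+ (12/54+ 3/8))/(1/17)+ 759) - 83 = 49913/72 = 693.24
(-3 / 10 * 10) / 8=-3 / 8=-0.38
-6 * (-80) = 480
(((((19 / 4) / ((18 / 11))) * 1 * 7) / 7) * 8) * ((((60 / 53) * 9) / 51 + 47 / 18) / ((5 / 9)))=9527683 / 81090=117.50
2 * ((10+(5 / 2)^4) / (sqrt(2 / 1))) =69.38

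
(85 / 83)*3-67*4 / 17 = -12.69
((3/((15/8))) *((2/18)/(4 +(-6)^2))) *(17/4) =17/900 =0.02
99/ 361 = 0.27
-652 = -652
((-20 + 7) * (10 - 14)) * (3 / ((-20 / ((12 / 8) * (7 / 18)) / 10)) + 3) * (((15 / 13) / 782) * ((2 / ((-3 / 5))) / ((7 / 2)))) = -25 / 161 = -0.16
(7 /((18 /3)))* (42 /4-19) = -119 /12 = -9.92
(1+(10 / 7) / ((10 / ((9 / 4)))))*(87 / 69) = 1073 / 644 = 1.67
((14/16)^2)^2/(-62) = -2401/253952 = -0.01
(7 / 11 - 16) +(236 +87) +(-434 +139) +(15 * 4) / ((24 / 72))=2119 / 11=192.64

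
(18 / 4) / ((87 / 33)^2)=0.65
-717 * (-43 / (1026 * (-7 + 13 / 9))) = -10277 / 1900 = -5.41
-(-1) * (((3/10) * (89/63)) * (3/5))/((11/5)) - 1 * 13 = -9921/770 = -12.88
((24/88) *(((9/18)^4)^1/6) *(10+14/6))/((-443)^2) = 37/207238944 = 0.00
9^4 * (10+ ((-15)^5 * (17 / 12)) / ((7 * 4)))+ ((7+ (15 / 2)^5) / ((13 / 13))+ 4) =-56445591521 / 224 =-251989247.86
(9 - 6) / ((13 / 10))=30 / 13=2.31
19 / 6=3.17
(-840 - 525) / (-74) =1365 / 74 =18.45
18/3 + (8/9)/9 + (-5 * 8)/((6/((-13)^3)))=1186874/81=14652.77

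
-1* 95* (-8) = 760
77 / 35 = 11 / 5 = 2.20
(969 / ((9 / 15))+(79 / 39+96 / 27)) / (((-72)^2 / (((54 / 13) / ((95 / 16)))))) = 94804 / 433485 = 0.22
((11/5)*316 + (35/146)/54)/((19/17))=465884303/748980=622.03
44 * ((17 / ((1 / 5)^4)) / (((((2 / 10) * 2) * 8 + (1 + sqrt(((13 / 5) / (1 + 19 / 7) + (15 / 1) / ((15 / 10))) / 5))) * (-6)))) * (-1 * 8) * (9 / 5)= 9424800 / 31 - 224400 * sqrt(214) / 31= 198132.61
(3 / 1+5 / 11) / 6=19 / 33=0.58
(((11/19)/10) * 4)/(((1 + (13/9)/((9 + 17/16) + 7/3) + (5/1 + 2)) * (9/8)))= 2618/103227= 0.03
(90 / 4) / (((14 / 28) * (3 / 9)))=135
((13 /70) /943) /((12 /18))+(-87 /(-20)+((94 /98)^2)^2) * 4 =20.79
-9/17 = -0.53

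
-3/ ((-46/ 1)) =3/ 46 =0.07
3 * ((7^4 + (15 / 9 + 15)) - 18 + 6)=7217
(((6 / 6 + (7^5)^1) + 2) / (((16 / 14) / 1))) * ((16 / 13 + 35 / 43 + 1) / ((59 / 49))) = 2453360665 / 65962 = 37193.55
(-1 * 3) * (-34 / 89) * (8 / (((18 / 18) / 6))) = 4896 / 89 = 55.01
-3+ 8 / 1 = 5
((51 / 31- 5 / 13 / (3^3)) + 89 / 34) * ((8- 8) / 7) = 0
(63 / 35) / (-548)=-9 / 2740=-0.00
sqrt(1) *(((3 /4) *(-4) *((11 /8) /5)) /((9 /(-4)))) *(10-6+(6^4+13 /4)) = 57343 /120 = 477.86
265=265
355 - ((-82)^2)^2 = -45211821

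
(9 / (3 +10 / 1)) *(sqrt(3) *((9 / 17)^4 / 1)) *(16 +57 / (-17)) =12695535 *sqrt(3) / 18458141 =1.19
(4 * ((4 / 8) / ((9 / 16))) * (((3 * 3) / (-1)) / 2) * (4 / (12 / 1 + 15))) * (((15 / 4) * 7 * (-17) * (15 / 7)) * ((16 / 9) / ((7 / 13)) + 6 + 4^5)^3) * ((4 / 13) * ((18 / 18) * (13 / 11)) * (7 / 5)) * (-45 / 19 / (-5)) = 136429771731207680 / 226233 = 603049827970.31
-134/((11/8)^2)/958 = -0.07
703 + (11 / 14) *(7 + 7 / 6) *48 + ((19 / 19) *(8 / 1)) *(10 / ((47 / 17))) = 48877 / 47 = 1039.94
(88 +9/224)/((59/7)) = 19721/1888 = 10.45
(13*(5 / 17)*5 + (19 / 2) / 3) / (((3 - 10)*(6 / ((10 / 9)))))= -11365 / 19278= -0.59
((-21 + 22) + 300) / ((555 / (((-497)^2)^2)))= 18365047270381 / 555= 33090175261.95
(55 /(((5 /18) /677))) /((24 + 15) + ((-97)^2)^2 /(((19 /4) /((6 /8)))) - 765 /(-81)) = 22921866 /2390298871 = 0.01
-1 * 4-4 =-8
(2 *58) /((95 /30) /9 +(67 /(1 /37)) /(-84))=-87696 /22045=-3.98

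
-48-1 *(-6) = -42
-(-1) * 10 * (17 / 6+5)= 235 / 3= 78.33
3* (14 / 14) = 3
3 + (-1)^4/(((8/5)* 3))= 77/24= 3.21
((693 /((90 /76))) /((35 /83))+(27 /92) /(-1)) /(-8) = -3191173 /18400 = -173.43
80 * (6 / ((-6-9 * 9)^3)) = -160 / 219501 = -0.00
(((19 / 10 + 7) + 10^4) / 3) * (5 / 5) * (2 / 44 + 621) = 41439879 / 20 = 2071993.95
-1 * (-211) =211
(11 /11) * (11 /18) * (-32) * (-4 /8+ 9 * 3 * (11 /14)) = -25520 /63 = -405.08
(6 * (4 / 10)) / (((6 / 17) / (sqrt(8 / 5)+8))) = 68 * sqrt(10) / 25+272 / 5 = 63.00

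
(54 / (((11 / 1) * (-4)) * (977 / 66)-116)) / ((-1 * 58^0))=81 / 1151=0.07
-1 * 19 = -19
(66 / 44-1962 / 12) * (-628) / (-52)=-25434 / 13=-1956.46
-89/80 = -1.11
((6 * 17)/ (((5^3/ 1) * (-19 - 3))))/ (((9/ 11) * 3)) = -0.02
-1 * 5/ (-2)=5/ 2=2.50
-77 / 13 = -5.92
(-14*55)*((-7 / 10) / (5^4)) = 539 / 625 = 0.86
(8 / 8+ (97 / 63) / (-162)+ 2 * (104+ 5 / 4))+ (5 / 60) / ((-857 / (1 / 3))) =3699620441 / 17493084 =211.49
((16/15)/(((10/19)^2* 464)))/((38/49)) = 0.01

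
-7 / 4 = -1.75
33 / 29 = 1.14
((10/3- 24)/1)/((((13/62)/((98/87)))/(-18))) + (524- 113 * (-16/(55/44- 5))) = 11538116/5655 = 2040.34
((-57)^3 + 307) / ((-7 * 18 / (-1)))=-92443 / 63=-1467.35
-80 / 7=-11.43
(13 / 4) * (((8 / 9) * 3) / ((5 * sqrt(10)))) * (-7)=-3.84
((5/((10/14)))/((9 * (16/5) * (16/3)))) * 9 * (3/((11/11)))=315/256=1.23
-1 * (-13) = 13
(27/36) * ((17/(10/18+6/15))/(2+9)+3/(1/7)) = 16047/946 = 16.96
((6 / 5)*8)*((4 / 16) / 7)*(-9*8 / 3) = -288 / 35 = -8.23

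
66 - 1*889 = -823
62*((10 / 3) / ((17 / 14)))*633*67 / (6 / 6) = 7218185.88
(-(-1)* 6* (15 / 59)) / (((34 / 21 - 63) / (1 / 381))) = -630 / 9658477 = -0.00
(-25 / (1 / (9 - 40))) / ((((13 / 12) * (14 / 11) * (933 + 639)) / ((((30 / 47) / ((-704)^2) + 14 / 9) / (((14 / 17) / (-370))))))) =-397433002837625 / 1590390337536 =-249.90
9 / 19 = 0.47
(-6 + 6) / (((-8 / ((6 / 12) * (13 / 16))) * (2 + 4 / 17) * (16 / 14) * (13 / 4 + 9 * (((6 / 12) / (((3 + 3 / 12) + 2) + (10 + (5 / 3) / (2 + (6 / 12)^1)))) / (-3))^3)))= 0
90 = 90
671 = 671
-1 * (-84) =84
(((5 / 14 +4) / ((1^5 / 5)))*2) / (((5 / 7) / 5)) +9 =314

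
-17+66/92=-16.28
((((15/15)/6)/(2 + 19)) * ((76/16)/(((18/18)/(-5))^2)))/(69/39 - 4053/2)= -0.00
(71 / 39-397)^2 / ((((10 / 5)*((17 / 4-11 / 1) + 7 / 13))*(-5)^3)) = 475059488 / 4723875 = 100.57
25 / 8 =3.12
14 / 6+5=7.33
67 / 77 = 0.87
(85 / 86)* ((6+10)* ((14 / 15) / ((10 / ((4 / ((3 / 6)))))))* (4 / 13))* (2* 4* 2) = 487424 / 8385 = 58.13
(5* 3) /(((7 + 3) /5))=15 /2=7.50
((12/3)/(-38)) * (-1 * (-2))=-4/19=-0.21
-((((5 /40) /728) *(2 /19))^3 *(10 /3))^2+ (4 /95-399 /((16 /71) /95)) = -168203.40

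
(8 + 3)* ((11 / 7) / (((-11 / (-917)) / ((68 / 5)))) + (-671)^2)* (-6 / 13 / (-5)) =458976.79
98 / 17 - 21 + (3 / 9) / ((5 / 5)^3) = -760 / 51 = -14.90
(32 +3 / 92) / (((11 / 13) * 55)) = 38311 / 55660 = 0.69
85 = 85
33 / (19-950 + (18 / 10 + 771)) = -0.21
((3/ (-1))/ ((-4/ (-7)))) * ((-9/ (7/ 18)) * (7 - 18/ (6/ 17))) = -5346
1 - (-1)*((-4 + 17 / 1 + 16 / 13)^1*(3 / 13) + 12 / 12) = 893 / 169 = 5.28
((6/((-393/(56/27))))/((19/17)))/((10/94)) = -89488/336015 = -0.27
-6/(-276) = 1/46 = 0.02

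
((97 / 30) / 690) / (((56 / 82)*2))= 3977 / 1159200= 0.00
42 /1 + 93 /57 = 829 /19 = 43.63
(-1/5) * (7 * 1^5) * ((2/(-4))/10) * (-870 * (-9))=5481/10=548.10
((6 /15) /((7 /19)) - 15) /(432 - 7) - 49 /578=-59433 /505750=-0.12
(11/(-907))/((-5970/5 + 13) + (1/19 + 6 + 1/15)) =0.00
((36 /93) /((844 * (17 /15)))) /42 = 15 /1556758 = 0.00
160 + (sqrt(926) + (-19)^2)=sqrt(926) + 521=551.43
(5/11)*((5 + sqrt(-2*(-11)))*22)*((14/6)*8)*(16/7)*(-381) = -812800 - 162560*sqrt(22) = -1575273.99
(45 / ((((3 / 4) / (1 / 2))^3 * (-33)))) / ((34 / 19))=-380 / 1683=-0.23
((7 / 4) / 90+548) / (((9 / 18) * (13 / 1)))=197287 / 2340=84.31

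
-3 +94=91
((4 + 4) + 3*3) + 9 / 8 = 145 / 8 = 18.12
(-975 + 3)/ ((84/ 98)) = -1134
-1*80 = -80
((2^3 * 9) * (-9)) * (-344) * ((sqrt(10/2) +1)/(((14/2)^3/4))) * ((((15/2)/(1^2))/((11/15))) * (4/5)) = 80248320/3773 +80248320 * sqrt(5)/3773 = 68828.26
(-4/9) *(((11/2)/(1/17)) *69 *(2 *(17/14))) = -146234/21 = -6963.52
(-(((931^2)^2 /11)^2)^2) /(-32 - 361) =318562679542116703953719056995529143889696322881 /5753913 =55364528372625151606171150000000000000000.00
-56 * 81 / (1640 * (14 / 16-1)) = 4536 / 205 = 22.13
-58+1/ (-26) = -1509/ 26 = -58.04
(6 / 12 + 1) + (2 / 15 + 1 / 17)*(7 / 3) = 2981 / 1530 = 1.95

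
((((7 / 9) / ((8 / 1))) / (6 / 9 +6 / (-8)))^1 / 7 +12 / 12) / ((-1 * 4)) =-5 / 24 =-0.21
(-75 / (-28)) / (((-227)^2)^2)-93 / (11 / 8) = -67.64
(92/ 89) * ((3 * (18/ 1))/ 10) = 2484/ 445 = 5.58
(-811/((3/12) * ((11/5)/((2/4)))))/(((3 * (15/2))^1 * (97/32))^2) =-0.16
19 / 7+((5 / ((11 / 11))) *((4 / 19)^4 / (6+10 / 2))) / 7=27238369 / 10034717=2.71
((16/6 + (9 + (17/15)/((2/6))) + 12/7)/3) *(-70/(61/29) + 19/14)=-2668549/14945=-178.56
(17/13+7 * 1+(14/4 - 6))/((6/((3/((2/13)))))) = 151/8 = 18.88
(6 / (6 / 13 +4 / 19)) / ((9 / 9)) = 741 / 83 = 8.93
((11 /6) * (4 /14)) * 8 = 88 /21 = 4.19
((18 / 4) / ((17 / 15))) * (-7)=-945 / 34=-27.79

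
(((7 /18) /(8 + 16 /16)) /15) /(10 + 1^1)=7 /26730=0.00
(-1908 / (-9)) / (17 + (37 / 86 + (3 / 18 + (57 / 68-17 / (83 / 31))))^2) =112380068296512 / 21813385544041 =5.15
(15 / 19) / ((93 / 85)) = 425 / 589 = 0.72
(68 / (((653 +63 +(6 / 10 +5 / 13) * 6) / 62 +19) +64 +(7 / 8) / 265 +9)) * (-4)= -232385920 / 88551829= -2.62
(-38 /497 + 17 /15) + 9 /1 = 74974 /7455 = 10.06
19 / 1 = 19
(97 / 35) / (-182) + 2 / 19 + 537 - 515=2673557 / 121030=22.09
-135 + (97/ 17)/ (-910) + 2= -2057607/ 15470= -133.01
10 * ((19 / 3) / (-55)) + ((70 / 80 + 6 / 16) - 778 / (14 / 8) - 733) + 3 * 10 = -1060265 / 924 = -1147.47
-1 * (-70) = 70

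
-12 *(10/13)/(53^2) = -120/36517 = -0.00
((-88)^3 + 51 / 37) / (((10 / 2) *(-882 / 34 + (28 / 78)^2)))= 93138439563 / 17639195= 5280.20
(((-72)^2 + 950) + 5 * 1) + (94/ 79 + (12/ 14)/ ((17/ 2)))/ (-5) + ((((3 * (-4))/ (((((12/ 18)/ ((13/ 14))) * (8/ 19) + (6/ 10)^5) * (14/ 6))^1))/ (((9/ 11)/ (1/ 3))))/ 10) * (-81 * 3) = 259485366384593/ 41367361315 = 6272.71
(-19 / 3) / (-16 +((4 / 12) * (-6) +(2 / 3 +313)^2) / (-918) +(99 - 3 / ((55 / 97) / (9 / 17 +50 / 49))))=141018570 / 720818281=0.20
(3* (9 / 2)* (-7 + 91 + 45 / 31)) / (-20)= -71523 / 1240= -57.68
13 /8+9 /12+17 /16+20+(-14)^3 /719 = 225721 /11504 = 19.62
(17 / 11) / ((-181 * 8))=-17 / 15928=-0.00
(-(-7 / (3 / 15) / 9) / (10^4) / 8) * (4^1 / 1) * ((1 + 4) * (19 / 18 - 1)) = 7 / 129600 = 0.00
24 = 24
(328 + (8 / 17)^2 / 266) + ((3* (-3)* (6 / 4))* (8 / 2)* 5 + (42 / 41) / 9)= 274751612 / 4727751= 58.11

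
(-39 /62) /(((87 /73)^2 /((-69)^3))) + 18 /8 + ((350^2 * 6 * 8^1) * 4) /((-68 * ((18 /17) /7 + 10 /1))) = 1754478128451 /15746884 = 111417.48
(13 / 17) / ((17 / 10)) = 130 / 289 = 0.45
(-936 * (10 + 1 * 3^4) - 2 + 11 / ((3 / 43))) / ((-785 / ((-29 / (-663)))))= 4.74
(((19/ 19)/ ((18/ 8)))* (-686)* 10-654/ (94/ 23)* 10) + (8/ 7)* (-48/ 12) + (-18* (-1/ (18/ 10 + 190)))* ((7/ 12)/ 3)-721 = -4360532713/ 811314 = -5374.65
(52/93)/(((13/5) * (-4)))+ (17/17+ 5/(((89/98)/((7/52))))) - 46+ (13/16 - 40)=-143755147/1721616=-83.50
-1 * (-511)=511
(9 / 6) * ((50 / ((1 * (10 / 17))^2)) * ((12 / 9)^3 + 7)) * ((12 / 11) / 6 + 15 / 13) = 1269577 / 468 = 2712.77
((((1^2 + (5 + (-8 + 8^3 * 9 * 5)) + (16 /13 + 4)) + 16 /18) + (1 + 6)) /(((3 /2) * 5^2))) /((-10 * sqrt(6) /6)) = -2696981 * sqrt(6) /43875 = -150.57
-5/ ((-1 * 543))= 5/ 543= 0.01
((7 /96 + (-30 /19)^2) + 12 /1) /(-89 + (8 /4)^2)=-504799 /2945760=-0.17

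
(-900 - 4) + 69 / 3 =-881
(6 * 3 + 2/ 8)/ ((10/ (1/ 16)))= 73/ 640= 0.11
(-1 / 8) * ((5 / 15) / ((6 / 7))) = -7 / 144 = -0.05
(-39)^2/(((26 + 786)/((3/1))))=4563/812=5.62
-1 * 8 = -8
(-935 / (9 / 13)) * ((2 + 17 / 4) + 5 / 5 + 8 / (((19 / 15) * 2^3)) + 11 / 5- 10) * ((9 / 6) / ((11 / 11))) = -221221 / 456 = -485.13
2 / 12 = 0.17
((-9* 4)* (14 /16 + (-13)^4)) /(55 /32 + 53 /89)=-976130640 /2197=-444301.61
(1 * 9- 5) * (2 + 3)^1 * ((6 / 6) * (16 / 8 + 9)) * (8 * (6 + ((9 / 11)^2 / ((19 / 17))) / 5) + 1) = 2297084 / 209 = 10990.83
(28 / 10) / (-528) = -7 / 1320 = -0.01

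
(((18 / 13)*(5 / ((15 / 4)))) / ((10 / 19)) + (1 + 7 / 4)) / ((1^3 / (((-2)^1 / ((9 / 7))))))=-11389 / 1170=-9.73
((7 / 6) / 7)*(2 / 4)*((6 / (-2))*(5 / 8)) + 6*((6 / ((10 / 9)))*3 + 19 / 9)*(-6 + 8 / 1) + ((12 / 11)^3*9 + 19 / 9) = 447291341 / 1916640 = 233.37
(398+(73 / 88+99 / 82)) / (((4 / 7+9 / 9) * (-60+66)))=3367777 / 79376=42.43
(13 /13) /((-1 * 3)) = -1 /3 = -0.33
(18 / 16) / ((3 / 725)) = 271.88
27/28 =0.96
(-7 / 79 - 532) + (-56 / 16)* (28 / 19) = -806407 / 1501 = -537.25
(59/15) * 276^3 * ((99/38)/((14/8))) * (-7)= -81869698944/95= -861786304.67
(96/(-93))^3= -32768/29791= -1.10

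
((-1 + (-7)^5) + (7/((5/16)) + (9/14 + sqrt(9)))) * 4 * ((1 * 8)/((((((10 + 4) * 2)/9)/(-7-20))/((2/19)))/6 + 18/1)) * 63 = -1898825.03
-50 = -50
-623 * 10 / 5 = -1246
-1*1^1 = -1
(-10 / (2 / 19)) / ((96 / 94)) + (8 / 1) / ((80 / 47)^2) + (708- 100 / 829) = 1228816333 / 1989600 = 617.62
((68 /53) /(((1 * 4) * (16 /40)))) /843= 85 /89358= 0.00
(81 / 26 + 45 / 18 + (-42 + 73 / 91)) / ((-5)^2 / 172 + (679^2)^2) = -556936 / 3326970395217287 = -0.00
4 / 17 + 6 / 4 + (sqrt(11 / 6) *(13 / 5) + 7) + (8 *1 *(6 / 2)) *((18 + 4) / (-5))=-16467 / 170 + 13 *sqrt(66) / 30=-93.34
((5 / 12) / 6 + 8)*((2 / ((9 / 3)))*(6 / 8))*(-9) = -581 / 16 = -36.31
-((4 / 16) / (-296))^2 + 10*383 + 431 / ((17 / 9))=96712643567 / 23831552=4058.18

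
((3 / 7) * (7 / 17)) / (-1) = -3 / 17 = -0.18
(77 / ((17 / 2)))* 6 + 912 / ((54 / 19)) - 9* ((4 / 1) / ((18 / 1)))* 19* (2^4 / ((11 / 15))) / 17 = 549452 / 1683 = 326.47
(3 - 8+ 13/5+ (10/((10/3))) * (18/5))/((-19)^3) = -42/34295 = -0.00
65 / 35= 13 / 7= 1.86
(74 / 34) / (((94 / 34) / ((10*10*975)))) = 3607500 / 47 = 76755.32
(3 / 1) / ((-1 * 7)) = -3 / 7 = -0.43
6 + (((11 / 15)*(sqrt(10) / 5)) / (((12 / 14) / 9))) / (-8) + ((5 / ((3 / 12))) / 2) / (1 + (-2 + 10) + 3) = 41 / 6-77*sqrt(10) / 400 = 6.22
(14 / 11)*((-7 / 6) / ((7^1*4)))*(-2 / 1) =7 / 66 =0.11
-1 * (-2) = 2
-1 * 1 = -1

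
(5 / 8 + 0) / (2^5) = 5 / 256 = 0.02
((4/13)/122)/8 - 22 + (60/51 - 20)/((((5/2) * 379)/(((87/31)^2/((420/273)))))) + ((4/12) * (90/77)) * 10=-137658481377741/7561455962060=-18.21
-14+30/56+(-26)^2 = 18551/28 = 662.54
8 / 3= 2.67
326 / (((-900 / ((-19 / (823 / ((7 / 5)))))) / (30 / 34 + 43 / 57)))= 0.02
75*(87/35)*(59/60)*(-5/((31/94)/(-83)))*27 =6228611.65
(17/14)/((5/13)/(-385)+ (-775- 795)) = -2431/3143142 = -0.00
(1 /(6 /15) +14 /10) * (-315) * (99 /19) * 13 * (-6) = 9486477 /19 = 499288.26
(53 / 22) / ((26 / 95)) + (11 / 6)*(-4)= 2521 / 1716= 1.47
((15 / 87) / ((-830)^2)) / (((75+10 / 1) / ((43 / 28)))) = 43 / 9509575600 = 0.00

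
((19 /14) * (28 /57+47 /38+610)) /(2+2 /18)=209211 /532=393.25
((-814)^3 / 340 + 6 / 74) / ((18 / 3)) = -4989016327 / 18870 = -264388.78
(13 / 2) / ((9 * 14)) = 0.05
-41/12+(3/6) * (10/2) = -11/12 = -0.92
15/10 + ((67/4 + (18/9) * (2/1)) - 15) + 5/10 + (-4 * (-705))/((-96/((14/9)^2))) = -20519/324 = -63.33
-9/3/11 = -3/11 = -0.27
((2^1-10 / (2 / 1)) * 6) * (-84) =1512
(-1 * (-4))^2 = 16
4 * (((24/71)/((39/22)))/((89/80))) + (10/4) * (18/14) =4485095/1150058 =3.90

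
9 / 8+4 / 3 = 59 / 24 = 2.46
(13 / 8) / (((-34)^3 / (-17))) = 13 / 18496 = 0.00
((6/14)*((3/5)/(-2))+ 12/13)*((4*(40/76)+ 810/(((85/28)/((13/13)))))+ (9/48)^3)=7349887137/34398208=213.67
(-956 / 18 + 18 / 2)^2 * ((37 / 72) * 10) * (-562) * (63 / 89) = -57353127055 / 14418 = -3977883.69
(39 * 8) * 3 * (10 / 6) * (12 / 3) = 6240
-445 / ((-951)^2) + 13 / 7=11754098 / 6330807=1.86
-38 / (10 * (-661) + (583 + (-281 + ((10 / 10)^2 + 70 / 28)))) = 76 / 12609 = 0.01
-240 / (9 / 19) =-1520 / 3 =-506.67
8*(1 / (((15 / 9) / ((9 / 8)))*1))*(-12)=-64.80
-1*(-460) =460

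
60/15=4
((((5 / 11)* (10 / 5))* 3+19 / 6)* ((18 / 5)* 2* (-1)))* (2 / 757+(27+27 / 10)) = -262398783 / 208175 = -1260.47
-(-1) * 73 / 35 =73 / 35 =2.09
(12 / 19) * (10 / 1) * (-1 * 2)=-240 / 19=-12.63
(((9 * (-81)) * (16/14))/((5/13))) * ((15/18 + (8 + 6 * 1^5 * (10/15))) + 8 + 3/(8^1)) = -1607931/35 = -45940.89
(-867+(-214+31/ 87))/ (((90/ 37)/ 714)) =-413952448/ 1305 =-317204.94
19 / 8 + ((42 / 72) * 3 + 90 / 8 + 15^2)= 1923 / 8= 240.38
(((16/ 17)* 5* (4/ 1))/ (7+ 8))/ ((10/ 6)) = 64/ 85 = 0.75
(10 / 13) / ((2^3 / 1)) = 5 / 52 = 0.10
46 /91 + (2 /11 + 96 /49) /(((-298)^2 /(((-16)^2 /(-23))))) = 1807666538 /3577935361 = 0.51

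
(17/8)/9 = 17/72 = 0.24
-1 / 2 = -0.50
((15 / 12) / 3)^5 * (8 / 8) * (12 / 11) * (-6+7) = 3125 / 228096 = 0.01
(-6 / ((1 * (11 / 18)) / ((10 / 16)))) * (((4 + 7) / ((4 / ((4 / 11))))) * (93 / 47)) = -12.14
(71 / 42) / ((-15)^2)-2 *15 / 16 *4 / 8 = -70307 / 75600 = -0.93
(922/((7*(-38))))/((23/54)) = -24894/3059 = -8.14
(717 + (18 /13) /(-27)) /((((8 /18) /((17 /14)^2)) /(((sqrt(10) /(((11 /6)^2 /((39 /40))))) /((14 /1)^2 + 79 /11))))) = 218179683 *sqrt(10) /64248800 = 10.74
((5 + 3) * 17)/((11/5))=680/11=61.82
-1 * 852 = -852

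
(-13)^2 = 169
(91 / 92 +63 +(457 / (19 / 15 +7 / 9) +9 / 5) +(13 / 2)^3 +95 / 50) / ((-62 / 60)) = -1561737 / 2852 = -547.59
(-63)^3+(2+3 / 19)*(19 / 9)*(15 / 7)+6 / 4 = -10501501 / 42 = -250035.74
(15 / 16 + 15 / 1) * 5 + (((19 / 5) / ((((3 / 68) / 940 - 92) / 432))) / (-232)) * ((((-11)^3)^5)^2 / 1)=3661968971666965932330041546065362562419 / 2728615568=1342061159004193562649219000000.00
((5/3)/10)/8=0.02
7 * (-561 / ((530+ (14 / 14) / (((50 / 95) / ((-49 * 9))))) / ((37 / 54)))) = 242165 / 27711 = 8.74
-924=-924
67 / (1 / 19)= 1273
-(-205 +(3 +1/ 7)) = 1413/ 7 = 201.86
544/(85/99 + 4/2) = 53856/283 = 190.30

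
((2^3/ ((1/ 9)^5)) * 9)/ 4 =1062882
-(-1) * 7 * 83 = 581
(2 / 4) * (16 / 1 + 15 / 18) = 101 / 12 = 8.42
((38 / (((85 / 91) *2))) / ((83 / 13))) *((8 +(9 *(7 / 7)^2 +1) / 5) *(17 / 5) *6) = 269724 / 415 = 649.94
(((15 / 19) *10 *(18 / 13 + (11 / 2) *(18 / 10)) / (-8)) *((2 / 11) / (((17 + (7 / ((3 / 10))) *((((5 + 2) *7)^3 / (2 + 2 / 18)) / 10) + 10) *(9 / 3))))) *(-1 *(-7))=-17115 / 471164408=-0.00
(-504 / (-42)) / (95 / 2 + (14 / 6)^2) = 0.23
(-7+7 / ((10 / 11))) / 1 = 7 / 10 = 0.70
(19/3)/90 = 19/270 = 0.07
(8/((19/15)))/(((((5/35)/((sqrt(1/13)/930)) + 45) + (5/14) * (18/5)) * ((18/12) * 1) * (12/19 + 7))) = -1008/8972861 + 8680 * sqrt(13)/26918583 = 0.00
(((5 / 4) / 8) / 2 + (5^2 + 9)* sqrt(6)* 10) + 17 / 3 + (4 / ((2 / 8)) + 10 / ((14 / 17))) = 45545 / 1344 + 340* sqrt(6) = 866.71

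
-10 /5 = -2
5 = 5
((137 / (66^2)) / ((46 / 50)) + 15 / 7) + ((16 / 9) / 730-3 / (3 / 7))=-1233958813 / 255980340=-4.82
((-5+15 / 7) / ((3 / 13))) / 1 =-260 / 21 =-12.38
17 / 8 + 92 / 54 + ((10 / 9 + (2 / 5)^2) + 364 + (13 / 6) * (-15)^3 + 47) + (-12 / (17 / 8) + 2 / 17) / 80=-316547941 / 45900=-6896.47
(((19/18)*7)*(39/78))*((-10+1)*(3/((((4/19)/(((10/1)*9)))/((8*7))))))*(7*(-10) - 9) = 188653185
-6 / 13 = -0.46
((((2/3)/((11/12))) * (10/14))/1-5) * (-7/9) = 115/33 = 3.48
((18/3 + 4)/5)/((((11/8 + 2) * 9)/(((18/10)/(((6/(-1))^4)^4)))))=1/23803114844160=0.00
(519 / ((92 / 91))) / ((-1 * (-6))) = 15743 / 184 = 85.56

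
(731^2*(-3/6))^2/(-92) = -285541678321/368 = -775928473.70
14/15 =0.93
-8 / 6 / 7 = -4 / 21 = -0.19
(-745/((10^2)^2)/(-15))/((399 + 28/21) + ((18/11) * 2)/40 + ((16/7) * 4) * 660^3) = 11473/6071916444959000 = 0.00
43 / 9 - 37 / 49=1774 / 441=4.02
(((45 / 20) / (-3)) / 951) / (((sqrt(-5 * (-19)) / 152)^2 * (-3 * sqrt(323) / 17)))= 16 * sqrt(323) / 4755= 0.06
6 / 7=0.86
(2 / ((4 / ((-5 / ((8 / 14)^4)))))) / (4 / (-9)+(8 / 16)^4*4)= 15435 / 128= 120.59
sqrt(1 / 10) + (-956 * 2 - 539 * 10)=-7302 + sqrt(10) / 10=-7301.68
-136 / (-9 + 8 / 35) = 4760 / 307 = 15.50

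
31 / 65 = 0.48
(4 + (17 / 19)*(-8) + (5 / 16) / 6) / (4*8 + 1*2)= -5665 / 62016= -0.09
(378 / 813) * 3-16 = -3958 / 271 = -14.61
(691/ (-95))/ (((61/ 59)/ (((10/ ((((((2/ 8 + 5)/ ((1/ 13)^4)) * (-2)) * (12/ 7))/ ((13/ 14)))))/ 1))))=40769/ 320836698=0.00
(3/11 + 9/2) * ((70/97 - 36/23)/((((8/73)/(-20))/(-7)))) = -252446775/49082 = -5143.37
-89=-89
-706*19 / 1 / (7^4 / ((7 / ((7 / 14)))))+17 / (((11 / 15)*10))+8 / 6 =-1687985 / 22638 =-74.56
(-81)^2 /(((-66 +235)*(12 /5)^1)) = 10935 /676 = 16.18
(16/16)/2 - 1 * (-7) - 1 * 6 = 3/2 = 1.50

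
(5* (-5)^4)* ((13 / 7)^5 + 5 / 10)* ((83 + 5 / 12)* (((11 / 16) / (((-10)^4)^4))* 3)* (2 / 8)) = 1194525189 / 3933798400000000000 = 0.00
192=192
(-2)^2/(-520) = -1/130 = -0.01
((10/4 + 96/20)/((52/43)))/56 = 3139/29120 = 0.11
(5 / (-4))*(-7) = 35 / 4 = 8.75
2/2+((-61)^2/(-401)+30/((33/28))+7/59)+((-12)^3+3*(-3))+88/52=-5812447870/3383237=-1718.01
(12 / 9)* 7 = 28 / 3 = 9.33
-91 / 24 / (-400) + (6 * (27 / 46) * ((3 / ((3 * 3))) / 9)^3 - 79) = -1412726467 / 17884800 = -78.99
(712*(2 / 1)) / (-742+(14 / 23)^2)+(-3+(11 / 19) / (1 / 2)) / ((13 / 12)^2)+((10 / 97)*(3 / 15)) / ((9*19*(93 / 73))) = -59484705471746 / 17046252214173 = -3.49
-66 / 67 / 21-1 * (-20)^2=-187622 / 469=-400.05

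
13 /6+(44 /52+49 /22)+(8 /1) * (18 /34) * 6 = 223544 /7293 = 30.65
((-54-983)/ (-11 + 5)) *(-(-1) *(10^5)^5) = 5185000000000000000000000000/ 3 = 1728333333333333333333333000.00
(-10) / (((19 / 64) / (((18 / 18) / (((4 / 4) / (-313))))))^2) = -4012810240 / 361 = -11115817.84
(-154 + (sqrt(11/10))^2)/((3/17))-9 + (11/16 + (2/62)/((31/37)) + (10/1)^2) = -178678499/230640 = -774.71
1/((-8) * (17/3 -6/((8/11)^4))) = 768/96953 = 0.01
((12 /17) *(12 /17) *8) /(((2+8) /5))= 1.99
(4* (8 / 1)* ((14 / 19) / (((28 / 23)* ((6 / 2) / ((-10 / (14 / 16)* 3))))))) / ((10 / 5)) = -14720 / 133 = -110.68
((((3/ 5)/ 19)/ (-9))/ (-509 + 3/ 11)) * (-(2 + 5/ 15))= -0.00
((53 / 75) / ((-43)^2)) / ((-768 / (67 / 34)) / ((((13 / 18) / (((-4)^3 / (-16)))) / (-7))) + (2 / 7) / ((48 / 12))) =646282 / 25550472555525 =0.00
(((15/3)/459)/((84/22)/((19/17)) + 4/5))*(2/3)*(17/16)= 5225/2855088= 0.00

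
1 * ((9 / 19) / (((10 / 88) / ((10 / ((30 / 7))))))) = 924 / 95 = 9.73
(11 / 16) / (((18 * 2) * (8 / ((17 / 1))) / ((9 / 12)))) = 187 / 6144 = 0.03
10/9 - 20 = -170/9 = -18.89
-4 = -4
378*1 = 378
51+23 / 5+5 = 303 / 5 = 60.60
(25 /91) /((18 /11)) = 275 /1638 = 0.17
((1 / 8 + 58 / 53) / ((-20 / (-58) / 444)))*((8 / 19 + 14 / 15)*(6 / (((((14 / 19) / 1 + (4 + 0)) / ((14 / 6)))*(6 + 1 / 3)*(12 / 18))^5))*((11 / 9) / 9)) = 19793858408401 / 528554160000000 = 0.04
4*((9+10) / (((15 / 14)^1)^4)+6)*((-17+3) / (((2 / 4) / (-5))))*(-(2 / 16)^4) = -3617789 / 1296000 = -2.79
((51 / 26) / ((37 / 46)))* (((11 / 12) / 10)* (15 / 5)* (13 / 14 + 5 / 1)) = 3.98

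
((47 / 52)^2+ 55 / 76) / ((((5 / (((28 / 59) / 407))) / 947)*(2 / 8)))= 524691979 / 385528715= 1.36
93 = 93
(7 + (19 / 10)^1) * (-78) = -3471 / 5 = -694.20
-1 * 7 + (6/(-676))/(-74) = -175081/25012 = -7.00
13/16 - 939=-15011/16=-938.19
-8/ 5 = -1.60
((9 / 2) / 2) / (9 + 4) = 9 / 52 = 0.17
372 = 372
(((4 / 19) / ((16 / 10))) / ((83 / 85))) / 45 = 85 / 28386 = 0.00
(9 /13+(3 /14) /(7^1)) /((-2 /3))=-2763 /2548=-1.08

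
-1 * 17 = -17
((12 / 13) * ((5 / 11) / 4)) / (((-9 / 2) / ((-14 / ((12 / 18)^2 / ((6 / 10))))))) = 63 / 143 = 0.44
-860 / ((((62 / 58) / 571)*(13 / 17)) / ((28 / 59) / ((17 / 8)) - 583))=8324068548500 / 23777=350089100.75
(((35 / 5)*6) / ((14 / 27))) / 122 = 0.66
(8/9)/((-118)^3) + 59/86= 0.69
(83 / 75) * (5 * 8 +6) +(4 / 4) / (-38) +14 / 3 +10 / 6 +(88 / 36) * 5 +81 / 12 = 1302779 / 17100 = 76.19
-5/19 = -0.26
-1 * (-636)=636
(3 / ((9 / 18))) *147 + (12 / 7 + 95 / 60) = 74365 / 84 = 885.30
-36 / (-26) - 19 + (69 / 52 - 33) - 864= -47491 / 52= -913.29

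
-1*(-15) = 15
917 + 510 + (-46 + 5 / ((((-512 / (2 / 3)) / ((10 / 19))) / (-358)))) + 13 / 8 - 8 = 1375.85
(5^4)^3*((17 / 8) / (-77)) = -4150390625 / 616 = -6737647.12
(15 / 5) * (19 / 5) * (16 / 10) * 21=9576 / 25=383.04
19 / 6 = 3.17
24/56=3/7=0.43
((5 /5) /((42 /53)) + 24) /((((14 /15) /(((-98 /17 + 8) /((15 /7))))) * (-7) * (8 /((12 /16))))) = -20159 /53312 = -0.38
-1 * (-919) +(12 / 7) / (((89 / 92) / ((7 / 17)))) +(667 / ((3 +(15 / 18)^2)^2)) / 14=172959962281 / 187344199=923.22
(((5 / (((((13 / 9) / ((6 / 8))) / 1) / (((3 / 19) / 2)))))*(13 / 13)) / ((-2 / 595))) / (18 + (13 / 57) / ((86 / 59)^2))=-190955475 / 56706364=-3.37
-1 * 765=-765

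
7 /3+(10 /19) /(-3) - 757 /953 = 24690 /18107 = 1.36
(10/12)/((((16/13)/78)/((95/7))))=80275/112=716.74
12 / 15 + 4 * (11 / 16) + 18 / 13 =1283 / 260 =4.93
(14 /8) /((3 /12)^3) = 112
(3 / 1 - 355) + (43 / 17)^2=-99879 / 289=-345.60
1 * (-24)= -24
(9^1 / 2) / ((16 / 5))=45 / 32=1.41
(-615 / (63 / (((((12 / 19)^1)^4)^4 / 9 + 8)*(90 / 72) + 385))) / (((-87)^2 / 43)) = -1004331595291264634242389125 / 45847474245159816981727269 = -21.91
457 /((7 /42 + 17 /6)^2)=457 /9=50.78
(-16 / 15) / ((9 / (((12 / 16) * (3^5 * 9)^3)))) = -4649045868 / 5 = -929809173.60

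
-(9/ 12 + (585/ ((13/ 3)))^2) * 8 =-145806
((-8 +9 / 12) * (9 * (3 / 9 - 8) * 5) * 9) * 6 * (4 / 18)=30015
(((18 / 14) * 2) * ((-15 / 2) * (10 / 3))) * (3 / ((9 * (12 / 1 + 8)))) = -15 / 14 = -1.07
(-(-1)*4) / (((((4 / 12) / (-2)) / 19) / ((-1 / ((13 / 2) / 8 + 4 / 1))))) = 7296 / 77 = 94.75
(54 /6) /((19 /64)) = 576 /19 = 30.32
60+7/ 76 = 4567/ 76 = 60.09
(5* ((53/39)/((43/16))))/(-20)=-212/1677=-0.13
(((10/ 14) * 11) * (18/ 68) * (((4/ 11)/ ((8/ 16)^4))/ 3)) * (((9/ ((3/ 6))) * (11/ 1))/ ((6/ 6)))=95040/ 119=798.66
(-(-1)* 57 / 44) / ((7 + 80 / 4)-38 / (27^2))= 41553 / 864380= 0.05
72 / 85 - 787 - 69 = -72688 / 85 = -855.15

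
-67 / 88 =-0.76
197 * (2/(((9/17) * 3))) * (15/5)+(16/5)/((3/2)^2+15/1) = 770462/1035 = 744.41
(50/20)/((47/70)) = 175/47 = 3.72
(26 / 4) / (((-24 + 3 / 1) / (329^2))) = -201019 / 6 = -33503.17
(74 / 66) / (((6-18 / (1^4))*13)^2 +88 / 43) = 1591 / 34535688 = 0.00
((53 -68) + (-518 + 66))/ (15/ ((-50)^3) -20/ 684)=1996425000/ 125513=15906.12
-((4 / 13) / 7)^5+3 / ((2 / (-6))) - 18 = -168488680201 / 6240321451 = -27.00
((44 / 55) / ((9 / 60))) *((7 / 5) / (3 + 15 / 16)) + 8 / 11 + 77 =118241 / 1485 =79.62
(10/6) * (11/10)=11/6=1.83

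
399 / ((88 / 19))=7581 / 88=86.15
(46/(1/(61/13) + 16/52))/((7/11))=401258/2891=138.80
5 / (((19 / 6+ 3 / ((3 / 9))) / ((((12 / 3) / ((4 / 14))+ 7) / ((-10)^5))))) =-63 / 730000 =-0.00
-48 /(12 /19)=-76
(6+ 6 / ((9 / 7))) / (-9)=-32 / 27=-1.19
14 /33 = 0.42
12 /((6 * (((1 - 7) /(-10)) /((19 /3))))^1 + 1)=1140 /149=7.65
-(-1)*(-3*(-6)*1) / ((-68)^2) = 9 / 2312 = 0.00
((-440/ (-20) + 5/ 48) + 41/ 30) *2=5633/ 120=46.94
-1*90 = -90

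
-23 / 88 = -0.26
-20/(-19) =1.05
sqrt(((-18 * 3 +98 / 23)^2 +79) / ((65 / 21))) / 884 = sqrt(1843469355) / 1321580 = 0.03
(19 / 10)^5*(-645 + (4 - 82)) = -1790219577 / 100000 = -17902.20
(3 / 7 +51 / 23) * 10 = 4260 / 161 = 26.46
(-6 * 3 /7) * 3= -54 /7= -7.71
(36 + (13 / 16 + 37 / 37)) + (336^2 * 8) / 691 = 14868743 / 11056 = 1344.86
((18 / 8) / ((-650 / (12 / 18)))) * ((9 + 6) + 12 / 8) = -99 / 2600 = -0.04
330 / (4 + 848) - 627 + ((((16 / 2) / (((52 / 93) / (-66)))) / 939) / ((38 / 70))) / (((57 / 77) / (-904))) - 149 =310096970107 / 208585078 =1486.67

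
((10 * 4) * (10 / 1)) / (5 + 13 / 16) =6400 / 93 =68.82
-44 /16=-11 /4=-2.75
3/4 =0.75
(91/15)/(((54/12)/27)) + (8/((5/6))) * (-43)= -1882/5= -376.40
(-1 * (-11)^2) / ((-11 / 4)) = 44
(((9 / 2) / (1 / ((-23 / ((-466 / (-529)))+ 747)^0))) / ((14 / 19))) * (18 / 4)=1539 / 56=27.48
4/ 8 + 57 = 115/ 2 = 57.50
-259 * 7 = -1813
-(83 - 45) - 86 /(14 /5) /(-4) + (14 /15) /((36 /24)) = -37421 /1260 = -29.70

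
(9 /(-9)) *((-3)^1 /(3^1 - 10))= -3 /7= -0.43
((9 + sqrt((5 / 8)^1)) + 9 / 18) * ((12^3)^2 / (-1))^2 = 91751750574266.31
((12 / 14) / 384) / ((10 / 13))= 13 / 4480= 0.00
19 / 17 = 1.12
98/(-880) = -49/440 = -0.11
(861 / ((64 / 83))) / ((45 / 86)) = 1024303 / 480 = 2133.96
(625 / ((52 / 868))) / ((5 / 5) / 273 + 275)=2848125 / 75076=37.94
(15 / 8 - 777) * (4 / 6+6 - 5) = -1291.88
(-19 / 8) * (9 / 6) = -57 / 16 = -3.56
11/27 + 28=767/27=28.41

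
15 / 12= 5 / 4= 1.25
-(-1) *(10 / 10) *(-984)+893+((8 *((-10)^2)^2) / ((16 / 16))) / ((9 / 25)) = 1999181 / 9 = 222131.22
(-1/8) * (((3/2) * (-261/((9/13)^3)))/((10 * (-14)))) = -63713/60480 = -1.05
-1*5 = -5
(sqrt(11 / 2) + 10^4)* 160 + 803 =1601178.23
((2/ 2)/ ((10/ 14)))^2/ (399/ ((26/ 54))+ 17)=637/ 274850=0.00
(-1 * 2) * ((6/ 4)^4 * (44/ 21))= -297/ 14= -21.21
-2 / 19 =-0.11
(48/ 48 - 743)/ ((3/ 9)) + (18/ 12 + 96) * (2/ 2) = -4257/ 2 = -2128.50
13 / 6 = 2.17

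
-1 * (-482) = 482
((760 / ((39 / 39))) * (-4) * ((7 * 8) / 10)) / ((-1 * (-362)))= -8512 / 181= -47.03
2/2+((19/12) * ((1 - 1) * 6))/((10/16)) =1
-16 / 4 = -4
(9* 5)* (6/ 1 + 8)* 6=3780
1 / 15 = 0.07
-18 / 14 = -9 / 7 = -1.29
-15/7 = -2.14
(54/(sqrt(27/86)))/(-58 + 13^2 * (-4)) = -0.13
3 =3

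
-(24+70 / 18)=-251 / 9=-27.89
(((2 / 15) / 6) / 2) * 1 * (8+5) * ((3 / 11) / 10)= 13 / 3300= 0.00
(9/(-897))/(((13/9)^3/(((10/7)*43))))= -940410/4598321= -0.20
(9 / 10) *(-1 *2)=-9 / 5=-1.80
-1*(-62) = 62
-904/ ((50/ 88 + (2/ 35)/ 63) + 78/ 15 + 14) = -87706080/ 1917997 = -45.73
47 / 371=0.13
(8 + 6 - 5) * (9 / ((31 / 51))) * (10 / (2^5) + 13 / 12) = 92259 / 496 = 186.01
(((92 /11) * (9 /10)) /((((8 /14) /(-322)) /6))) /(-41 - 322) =466578 /6655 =70.11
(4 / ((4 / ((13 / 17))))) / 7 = 13 / 119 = 0.11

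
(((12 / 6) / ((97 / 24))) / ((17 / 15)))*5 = 3600 / 1649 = 2.18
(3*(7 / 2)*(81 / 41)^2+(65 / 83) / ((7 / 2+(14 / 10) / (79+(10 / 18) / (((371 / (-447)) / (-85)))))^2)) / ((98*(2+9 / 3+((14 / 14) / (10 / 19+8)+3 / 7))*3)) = 2179392220489401990621 / 86573836390323788407258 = 0.03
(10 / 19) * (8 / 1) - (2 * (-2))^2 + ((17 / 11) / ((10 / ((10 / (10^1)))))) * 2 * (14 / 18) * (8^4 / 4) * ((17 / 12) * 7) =68546464 / 28215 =2429.43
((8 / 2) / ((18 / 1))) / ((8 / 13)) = 13 / 36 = 0.36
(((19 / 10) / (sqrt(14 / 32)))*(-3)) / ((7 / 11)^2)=-13794*sqrt(7) / 1715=-21.28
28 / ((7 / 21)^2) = 252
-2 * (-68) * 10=1360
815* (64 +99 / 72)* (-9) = -3836205 / 8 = -479525.62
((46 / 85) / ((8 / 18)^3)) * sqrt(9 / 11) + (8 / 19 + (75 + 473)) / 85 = 50301 * sqrt(11) / 29920 + 2084 / 323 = 12.03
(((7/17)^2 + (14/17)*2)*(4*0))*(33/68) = 0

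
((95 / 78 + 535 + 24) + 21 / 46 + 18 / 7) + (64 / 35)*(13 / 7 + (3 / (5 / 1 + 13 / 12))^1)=9105013663 / 16042845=567.54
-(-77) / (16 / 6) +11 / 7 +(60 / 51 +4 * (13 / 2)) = 54857 / 952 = 57.62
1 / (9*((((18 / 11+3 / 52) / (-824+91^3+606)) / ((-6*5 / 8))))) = -538647395 / 2907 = -185293.22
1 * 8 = 8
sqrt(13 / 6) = sqrt(78) / 6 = 1.47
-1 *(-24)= 24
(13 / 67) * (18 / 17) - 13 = -12.79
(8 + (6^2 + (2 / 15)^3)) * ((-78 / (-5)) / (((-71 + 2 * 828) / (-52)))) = -200782816 / 8915625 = -22.52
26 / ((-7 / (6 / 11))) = -156 / 77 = -2.03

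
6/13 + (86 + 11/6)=6887/78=88.29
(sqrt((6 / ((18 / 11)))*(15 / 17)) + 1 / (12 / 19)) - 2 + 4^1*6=sqrt(935) / 17 + 283 / 12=25.38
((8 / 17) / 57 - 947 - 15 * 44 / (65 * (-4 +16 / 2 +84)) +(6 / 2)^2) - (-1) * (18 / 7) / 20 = -413550056 / 440895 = -937.98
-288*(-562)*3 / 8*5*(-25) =-7587000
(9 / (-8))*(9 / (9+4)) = -81 / 104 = -0.78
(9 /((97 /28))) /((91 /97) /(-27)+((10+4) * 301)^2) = 972 /6643952519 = 0.00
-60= -60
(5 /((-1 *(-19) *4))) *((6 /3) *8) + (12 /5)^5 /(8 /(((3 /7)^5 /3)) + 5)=8811764948 /8007371875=1.10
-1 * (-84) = 84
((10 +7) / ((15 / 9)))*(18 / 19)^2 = 16524 / 1805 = 9.15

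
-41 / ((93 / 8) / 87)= -9512 / 31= -306.84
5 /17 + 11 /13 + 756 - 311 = 98597 /221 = 446.14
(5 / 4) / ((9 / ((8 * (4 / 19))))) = 40 / 171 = 0.23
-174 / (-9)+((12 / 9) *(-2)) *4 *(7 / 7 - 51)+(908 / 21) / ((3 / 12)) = 15238 / 21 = 725.62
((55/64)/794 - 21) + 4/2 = -965449/50816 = -19.00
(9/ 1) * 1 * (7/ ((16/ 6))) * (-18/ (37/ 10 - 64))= 945/ 134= 7.05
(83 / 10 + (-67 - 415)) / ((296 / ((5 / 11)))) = -4737 / 6512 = -0.73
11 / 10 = 1.10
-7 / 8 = -0.88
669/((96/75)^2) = 418125/1024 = 408.33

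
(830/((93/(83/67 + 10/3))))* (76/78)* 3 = 28985260/243009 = 119.28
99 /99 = 1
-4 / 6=-0.67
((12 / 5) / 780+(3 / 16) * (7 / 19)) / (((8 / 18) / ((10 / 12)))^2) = 64161 / 252928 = 0.25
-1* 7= -7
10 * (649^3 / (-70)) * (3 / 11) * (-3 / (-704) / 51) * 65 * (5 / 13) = -169437675 / 7616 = -22247.59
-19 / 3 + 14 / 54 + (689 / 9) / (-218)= -37819 / 5886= -6.43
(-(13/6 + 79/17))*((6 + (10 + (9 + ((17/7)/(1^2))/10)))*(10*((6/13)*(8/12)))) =-818710/1547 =-529.22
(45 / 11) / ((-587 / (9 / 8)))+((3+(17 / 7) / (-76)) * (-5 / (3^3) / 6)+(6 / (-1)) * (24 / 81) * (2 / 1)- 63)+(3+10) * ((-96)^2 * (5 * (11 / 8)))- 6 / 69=1317706266530380 / 1599909003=823613.26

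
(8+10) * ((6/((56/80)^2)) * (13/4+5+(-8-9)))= -13500/7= -1928.57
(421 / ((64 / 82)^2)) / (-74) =-9.34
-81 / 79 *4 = -324 / 79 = -4.10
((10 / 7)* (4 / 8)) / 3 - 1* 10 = -205 / 21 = -9.76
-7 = -7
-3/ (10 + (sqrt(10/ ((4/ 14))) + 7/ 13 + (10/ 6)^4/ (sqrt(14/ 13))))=-44226/ (14742 * sqrt(35) + 8125 * sqrt(182) + 155358)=-0.13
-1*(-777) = 777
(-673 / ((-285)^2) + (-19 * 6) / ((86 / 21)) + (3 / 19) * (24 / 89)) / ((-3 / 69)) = 198777111208 / 310848075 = 639.47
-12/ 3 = -4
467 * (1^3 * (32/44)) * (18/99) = 7472/121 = 61.75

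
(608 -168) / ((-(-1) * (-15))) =-88 / 3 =-29.33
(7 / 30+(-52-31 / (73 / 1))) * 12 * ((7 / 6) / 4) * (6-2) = -800093 / 1095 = -730.68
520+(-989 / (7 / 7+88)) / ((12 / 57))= 467.22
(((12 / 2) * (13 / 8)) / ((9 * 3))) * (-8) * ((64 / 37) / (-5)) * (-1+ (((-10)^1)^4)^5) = 18488888888888888888704 / 185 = 99939939939939939938.94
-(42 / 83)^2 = -1764 / 6889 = -0.26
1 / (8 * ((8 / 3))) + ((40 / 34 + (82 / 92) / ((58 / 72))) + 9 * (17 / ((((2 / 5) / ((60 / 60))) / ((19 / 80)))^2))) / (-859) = -185264603 / 9973965824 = -0.02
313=313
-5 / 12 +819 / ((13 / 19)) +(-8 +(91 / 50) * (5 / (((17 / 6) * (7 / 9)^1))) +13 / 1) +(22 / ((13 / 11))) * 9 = 18209311 / 13260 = 1373.25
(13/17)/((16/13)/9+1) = 1521/2261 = 0.67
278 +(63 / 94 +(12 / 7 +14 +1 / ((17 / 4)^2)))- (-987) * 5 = 994440743 / 190162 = 5229.44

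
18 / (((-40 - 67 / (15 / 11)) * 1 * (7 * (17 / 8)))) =-2160 / 159103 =-0.01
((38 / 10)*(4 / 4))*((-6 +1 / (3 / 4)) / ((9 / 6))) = -532 / 45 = -11.82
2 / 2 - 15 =-14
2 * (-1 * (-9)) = 18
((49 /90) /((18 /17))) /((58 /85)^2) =1.10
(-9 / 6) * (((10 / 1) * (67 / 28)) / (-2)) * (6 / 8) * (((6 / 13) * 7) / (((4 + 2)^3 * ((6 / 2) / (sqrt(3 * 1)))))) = 335 * sqrt(3) / 4992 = 0.12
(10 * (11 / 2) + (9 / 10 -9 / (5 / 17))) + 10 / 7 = 1871 / 70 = 26.73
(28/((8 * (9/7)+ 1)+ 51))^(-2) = 11881/2401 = 4.95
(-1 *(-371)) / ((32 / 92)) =8533 / 8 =1066.62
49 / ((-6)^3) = -0.23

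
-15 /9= -5 /3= -1.67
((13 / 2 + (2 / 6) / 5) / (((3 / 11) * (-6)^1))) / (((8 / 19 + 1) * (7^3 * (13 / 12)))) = -41173 / 5417685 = -0.01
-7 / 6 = -1.17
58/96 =0.60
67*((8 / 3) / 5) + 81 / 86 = 47311 / 1290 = 36.68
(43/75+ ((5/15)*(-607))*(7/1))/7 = -35394/175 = -202.25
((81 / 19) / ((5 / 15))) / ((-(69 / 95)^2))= -12825 / 529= -24.24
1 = 1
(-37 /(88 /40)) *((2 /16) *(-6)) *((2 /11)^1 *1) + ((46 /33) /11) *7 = 2309 /726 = 3.18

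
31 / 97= 0.32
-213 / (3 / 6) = -426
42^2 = 1764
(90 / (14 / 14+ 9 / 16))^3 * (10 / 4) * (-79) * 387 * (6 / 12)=-182580977664 / 25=-7303239106.56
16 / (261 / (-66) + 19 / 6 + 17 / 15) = 46.32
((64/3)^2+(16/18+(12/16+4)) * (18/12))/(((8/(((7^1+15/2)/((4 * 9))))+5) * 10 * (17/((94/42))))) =45492851/185325840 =0.25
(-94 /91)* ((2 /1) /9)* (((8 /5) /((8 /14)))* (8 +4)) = -1504 /195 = -7.71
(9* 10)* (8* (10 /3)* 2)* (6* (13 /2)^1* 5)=936000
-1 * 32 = -32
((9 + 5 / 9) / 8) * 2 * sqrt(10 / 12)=43 * sqrt(30) / 108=2.18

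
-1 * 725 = -725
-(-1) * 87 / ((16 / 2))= 87 / 8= 10.88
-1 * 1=-1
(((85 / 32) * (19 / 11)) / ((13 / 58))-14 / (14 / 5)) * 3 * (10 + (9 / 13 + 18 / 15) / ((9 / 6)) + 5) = 22447509 / 29744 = 754.69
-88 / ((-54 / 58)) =2552 / 27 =94.52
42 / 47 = 0.89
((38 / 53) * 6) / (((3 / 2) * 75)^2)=304 / 894375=0.00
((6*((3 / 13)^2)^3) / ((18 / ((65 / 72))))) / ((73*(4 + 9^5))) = 135 / 12804763868936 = 0.00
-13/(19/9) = -117/19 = -6.16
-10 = -10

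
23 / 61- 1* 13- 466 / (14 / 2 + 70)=-87716 / 4697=-18.67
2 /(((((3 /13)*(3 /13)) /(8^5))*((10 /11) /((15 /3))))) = 60915712 /9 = 6768412.44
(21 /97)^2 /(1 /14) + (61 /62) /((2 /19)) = 11670607 /1166716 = 10.00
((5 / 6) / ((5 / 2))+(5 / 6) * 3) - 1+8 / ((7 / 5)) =317 / 42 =7.55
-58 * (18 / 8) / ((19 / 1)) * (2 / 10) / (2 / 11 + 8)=-319 / 1900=-0.17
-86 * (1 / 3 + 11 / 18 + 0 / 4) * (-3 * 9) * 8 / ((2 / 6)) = 52632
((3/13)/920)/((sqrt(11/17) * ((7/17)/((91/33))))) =17 * sqrt(187)/111320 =0.00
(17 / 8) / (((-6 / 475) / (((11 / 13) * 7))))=-621775 / 624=-996.43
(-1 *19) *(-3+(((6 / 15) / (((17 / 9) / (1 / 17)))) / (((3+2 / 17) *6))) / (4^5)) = 262947783 / 4613120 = 57.00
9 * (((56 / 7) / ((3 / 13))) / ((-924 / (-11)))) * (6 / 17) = 156 / 119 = 1.31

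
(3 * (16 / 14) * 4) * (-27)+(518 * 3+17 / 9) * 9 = 13632.71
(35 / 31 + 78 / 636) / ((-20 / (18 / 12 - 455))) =3730491 / 131440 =28.38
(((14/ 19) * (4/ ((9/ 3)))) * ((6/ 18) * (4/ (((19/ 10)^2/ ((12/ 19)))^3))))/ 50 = 860160000/ 6131066257801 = 0.00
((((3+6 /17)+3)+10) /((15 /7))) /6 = 973 /765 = 1.27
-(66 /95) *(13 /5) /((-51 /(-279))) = -79794 /8075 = -9.88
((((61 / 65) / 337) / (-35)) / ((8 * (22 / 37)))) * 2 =-2257 / 67467400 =-0.00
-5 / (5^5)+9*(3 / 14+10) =804361 / 8750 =91.93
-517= -517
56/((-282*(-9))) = 28/1269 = 0.02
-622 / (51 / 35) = -21770 / 51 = -426.86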